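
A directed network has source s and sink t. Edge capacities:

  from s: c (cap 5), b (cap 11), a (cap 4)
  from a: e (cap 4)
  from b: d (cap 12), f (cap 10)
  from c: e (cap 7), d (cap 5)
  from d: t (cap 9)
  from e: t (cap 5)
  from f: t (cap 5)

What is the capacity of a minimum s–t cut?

Augment s→a→e→t: bottleneck 4, flow now 4.
Augment s→b→d→t: bottleneck 9, flow now 13.
Augment s→b→f→t: bottleneck 2, flow now 15.
Augment s→c→e→t: bottleneck 1, flow now 16.
Augment s→c→d→b→f→t: bottleneck 3, flow now 19. (uses reverse residual edge)
No augmenting path remains; maximum flow = 19.
By max-flow min-cut, the minimum cut capacity equals the max flow.
In the residual graph, reachable from s: {s, a, b, c, d, e, f}.
Min-cut edges: d→t (9), e→t (5), f→t (5); capacity 9 + 5 + 5 = 19.

19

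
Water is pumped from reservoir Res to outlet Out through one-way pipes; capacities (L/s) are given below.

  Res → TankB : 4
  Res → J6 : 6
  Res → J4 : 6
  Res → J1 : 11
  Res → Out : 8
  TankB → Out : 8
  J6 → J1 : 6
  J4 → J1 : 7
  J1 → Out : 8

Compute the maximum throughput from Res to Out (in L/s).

20

Augment Res→Out: bottleneck 8, flow now 8.
Augment Res→TankB→Out: bottleneck 4, flow now 12.
Augment Res→J1→Out: bottleneck 8, flow now 20.
No augmenting path remains; maximum flow = 20.
In the residual graph, reachable from Res: {Res, J6, J4, J1}.
Min-cut edges: Res→TankB (4), Res→Out (8), J1→Out (8); capacity 4 + 8 + 8 = 20.
This cut is saturated, so no flow can exceed 20.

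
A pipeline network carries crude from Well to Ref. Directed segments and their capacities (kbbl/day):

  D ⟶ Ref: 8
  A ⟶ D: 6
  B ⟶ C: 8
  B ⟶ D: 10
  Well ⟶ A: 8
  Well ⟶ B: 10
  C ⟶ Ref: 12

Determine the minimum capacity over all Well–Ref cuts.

Augment Well→A→D→Ref: bottleneck 6, flow now 6.
Augment Well→B→C→Ref: bottleneck 8, flow now 14.
Augment Well→B→D→Ref: bottleneck 2, flow now 16.
No augmenting path remains; maximum flow = 16.
By max-flow min-cut, the minimum cut capacity equals the max flow.
In the residual graph, reachable from Well: {Well, A}.
Min-cut edges: Well→B (10), A→D (6); capacity 10 + 6 = 16.

16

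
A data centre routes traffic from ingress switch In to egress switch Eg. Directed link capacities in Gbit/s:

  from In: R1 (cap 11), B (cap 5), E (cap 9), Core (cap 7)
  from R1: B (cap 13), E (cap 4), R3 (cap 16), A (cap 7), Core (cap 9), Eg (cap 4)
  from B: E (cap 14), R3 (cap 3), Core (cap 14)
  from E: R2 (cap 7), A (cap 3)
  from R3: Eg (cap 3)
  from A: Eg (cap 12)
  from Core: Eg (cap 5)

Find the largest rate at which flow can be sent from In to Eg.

Augment In→R1→Eg: bottleneck 4, flow now 4.
Augment In→Core→Eg: bottleneck 5, flow now 9.
Augment In→R1→R3→Eg: bottleneck 3, flow now 12.
Augment In→R1→A→Eg: bottleneck 4, flow now 16.
Augment In→E→A→Eg: bottleneck 3, flow now 19.
Augment In→B→R3→R1→A→Eg: bottleneck 3, flow now 22. (uses reverse residual edge)
No augmenting path remains; maximum flow = 22.
In the residual graph, reachable from In: {In, B, E, R2, Core}.
Min-cut edges: In→R1 (11), B→R3 (3), E→A (3), Core→Eg (5); capacity 11 + 3 + 3 + 5 = 22.
This cut is saturated, so no flow can exceed 22.

22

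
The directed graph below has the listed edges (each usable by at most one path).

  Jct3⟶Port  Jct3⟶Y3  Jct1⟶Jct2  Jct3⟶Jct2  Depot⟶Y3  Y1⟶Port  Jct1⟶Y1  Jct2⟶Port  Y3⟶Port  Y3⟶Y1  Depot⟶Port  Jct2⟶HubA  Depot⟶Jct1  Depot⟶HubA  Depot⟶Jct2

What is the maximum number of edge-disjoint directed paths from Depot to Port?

Assign every edge capacity 1; by Menger, the answer equals the max flow.
Path Depot→Port (+1); total 1.
Path Depot→Y3→Port (+1); total 2.
Path Depot→Jct2→Port (+1); total 3.
Path Depot→Jct1→Y1→Port (+1); total 4.
No residual Depot→Port path; max flow = 4.
Certifying cut of size 4: {Depot→Jct1, Depot→Jct2, Depot→Port, Depot→Y3}.

4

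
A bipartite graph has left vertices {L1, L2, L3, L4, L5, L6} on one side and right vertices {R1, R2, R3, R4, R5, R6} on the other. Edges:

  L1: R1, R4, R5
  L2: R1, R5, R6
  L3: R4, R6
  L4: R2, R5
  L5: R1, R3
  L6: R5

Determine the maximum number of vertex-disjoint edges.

Unit-capacity flow: source→left, listed edges, right→sink; max matching = max flow.
Augmenting path L1→R1 (+1); matched 1.
Augmenting path L2→R5 (+1); matched 2.
Augmenting path L3→R4 (+1); matched 3.
Augmenting path L4→R2 (+1); matched 4.
Augmenting path L5→R3 (+1); matched 5.
Augmenting path L6→R5→L2→R6 (+1); matched 6.
No augmenting path remains; maximum matching = 6.
König certificate: {L1, L2, L3, L4, L5, L6} is a vertex cover of size 6 (every listed pair touches it), so no matching can be larger.

6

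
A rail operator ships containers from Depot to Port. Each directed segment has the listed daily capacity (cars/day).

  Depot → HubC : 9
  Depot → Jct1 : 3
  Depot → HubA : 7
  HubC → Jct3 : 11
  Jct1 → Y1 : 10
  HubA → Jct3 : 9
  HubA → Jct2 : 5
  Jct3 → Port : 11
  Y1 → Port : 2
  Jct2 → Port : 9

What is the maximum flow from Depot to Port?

Augment Depot→HubC→Jct3→Port: bottleneck 9, flow now 9.
Augment Depot→Jct1→Y1→Port: bottleneck 2, flow now 11.
Augment Depot→HubA→Jct3→Port: bottleneck 2, flow now 13.
Augment Depot→HubA→Jct2→Port: bottleneck 5, flow now 18.
No augmenting path remains; maximum flow = 18.
In the residual graph, reachable from Depot: {Depot, Jct1, Y1}.
Min-cut edges: Depot→HubC (9), Depot→HubA (7), Y1→Port (2); capacity 9 + 7 + 2 = 18.
This cut is saturated, so no flow can exceed 18.

18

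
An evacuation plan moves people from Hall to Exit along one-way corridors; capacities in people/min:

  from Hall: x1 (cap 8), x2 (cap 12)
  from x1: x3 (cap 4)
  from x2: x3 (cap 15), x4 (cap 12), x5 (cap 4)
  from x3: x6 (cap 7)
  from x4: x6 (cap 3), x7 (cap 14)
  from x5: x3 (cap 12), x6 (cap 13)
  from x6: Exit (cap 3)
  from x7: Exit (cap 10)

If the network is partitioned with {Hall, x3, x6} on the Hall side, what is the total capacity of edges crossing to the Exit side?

23

Edges leaving {Hall, x3, x6}: Hall→x1 (8), Hall→x2 (12), x6→Exit (3).
Cut capacity = 8 + 12 + 3 = 23.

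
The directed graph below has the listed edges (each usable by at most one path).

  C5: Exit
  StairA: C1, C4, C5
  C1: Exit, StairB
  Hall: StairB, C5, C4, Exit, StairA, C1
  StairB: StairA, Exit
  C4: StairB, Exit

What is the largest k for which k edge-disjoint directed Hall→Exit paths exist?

5

Assign every edge capacity 1; by Menger, the answer equals the max flow.
Path Hall→Exit (+1); total 1.
Path Hall→C5→Exit (+1); total 2.
Path Hall→C4→Exit (+1); total 3.
Path Hall→C1→Exit (+1); total 4.
Path Hall→StairB→Exit (+1); total 5.
No residual Hall→Exit path; max flow = 5.
Certifying cut of size 5: {C1→Exit, C4→Exit, C5→Exit, Hall→Exit, StairB→Exit}.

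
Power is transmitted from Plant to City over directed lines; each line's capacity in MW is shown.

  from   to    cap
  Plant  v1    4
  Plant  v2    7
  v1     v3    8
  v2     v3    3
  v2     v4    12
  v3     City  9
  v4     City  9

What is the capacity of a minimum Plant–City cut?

Augment Plant→v1→v3→City: bottleneck 4, flow now 4.
Augment Plant→v2→v3→City: bottleneck 3, flow now 7.
Augment Plant→v2→v4→City: bottleneck 4, flow now 11.
No augmenting path remains; maximum flow = 11.
By max-flow min-cut, the minimum cut capacity equals the max flow.
In the residual graph, reachable from Plant: {Plant}.
Min-cut edges: Plant→v1 (4), Plant→v2 (7); capacity 4 + 7 = 11.

11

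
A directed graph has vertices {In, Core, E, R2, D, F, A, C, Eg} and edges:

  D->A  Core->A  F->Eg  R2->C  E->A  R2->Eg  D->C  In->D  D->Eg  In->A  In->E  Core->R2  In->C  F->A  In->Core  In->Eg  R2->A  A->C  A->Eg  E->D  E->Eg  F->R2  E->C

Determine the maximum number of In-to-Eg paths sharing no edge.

5

Assign every edge capacity 1; by Menger, the answer equals the max flow.
Path In→Eg (+1); total 1.
Path In→E→Eg (+1); total 2.
Path In→D→Eg (+1); total 3.
Path In→A→Eg (+1); total 4.
Path In→Core→R2→Eg (+1); total 5.
No residual In→Eg path; max flow = 5.
Certifying cut of size 5: {In→A, In→Core, In→D, In→E, In→Eg}.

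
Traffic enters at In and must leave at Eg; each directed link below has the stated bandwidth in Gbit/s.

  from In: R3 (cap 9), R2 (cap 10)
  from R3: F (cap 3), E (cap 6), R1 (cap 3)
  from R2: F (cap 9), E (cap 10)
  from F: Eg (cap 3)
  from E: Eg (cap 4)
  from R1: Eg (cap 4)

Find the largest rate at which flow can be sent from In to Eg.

10

Augment In→R3→F→Eg: bottleneck 3, flow now 3.
Augment In→R3→E→Eg: bottleneck 4, flow now 7.
Augment In→R3→R1→Eg: bottleneck 2, flow now 9.
Augment In→R2→F→R3→R1→Eg: bottleneck 1, flow now 10. (uses reverse residual edge)
No augmenting path remains; maximum flow = 10.
In the residual graph, reachable from In: {In, R3, R2, F, E}.
Min-cut edges: R3→R1 (3), F→Eg (3), E→Eg (4); capacity 3 + 3 + 4 = 10.
This cut is saturated, so no flow can exceed 10.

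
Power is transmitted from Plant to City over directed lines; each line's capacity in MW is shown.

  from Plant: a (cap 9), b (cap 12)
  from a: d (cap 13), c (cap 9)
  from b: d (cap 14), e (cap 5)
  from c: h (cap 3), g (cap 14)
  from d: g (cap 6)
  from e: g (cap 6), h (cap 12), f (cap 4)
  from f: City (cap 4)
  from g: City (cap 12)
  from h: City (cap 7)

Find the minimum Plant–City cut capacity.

Augment Plant→a→c→g→City: bottleneck 9, flow now 9.
Augment Plant→b→d→g→City: bottleneck 3, flow now 12.
Augment Plant→b→e→f→City: bottleneck 4, flow now 16.
Augment Plant→b→e→h→City: bottleneck 1, flow now 17.
Augment Plant→b→d→g→c→h→City: bottleneck 3, flow now 20. (uses reverse residual edge)
No augmenting path remains; maximum flow = 20.
By max-flow min-cut, the minimum cut capacity equals the max flow.
In the residual graph, reachable from Plant: {Plant, b, d}.
Min-cut edges: Plant→a (9), b→e (5), d→g (6); capacity 9 + 5 + 6 = 20.

20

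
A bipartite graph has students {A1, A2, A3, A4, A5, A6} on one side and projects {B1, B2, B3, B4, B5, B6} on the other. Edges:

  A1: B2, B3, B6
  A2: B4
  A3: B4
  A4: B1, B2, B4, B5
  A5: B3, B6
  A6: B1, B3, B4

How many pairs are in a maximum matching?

5

Unit-capacity flow: source→left, listed edges, right→sink; max matching = max flow.
Augmenting path A1→B2 (+1); matched 1.
Augmenting path A2→B4 (+1); matched 2.
Augmenting path A4→B1 (+1); matched 3.
Augmenting path A5→B3 (+1); matched 4.
Augmenting path A6→B1→A4→B5 (+1); matched 5.
No augmenting path remains; maximum matching = 5.
König certificate: {A1, A4, A5, A6, B4} is a vertex cover of size 5 (every listed pair touches it), so no matching can be larger.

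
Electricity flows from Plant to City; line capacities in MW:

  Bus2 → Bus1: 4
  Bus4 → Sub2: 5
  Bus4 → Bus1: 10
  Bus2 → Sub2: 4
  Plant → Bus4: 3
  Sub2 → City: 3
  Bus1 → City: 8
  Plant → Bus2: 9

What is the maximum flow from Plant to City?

10

Augment Plant→Bus2→Bus1→City: bottleneck 4, flow now 4.
Augment Plant→Bus2→Sub2→City: bottleneck 3, flow now 7.
Augment Plant→Bus4→Bus1→City: bottleneck 3, flow now 10.
No augmenting path remains; maximum flow = 10.
In the residual graph, reachable from Plant: {Plant, Bus2, Sub2}.
Min-cut edges: Plant→Bus4 (3), Bus2→Bus1 (4), Sub2→City (3); capacity 3 + 4 + 3 = 10.
This cut is saturated, so no flow can exceed 10.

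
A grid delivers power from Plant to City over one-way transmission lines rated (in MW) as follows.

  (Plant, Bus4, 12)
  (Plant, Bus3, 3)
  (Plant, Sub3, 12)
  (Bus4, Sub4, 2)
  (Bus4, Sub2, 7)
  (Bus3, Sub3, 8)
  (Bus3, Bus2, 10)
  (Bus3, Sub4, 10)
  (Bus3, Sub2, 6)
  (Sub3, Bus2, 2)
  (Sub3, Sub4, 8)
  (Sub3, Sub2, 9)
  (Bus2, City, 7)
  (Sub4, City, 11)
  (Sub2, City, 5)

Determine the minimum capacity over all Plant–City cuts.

20

Augment Plant→Bus4→Sub4→City: bottleneck 2, flow now 2.
Augment Plant→Bus4→Sub2→City: bottleneck 5, flow now 7.
Augment Plant→Bus3→Bus2→City: bottleneck 3, flow now 10.
Augment Plant→Sub3→Bus2→City: bottleneck 2, flow now 12.
Augment Plant→Sub3→Sub4→City: bottleneck 8, flow now 20.
No augmenting path remains; maximum flow = 20.
By max-flow min-cut, the minimum cut capacity equals the max flow.
In the residual graph, reachable from Plant: {Plant, Bus4, Sub3, Sub2}.
Min-cut edges: Plant→Bus3 (3), Bus4→Sub4 (2), Sub3→Bus2 (2), Sub3→Sub4 (8), Sub2→City (5); capacity 3 + 2 + 2 + 8 + 5 = 20.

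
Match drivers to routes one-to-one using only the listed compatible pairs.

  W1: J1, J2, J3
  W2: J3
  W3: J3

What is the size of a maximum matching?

2

Unit-capacity flow: source→left, listed edges, right→sink; max matching = max flow.
Augmenting path W1→J1 (+1); matched 1.
Augmenting path W2→J3 (+1); matched 2.
No augmenting path remains; maximum matching = 2.
König certificate: {W1, J3} is a vertex cover of size 2 (every listed pair touches it), so no matching can be larger.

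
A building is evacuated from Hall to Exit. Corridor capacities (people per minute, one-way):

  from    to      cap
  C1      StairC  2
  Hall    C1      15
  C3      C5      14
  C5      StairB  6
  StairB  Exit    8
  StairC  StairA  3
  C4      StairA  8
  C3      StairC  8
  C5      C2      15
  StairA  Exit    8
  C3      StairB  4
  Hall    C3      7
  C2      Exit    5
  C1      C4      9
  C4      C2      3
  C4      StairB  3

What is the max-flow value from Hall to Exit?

18

Augment Hall→C3→StairB→Exit: bottleneck 4, flow now 4.
Augment Hall→C1→C4→StairA→Exit: bottleneck 8, flow now 12.
Augment Hall→C1→C4→C2→Exit: bottleneck 1, flow now 13.
Augment Hall→C3→C5→C2→Exit: bottleneck 3, flow now 16.
Augment Hall→C1→StairC→StairA→C4→C2→Exit: bottleneck 1, flow now 17. (uses reverse residual edge)
Augment Hall→C1→StairC→StairA→C4→StairB→Exit: bottleneck 1, flow now 18. (uses reverse residual edge)
No augmenting path remains; maximum flow = 18.
In the residual graph, reachable from Hall: {Hall, C1}.
Min-cut edges: Hall→C3 (7), C1→C4 (9), C1→StairC (2); capacity 7 + 9 + 2 = 18.
This cut is saturated, so no flow can exceed 18.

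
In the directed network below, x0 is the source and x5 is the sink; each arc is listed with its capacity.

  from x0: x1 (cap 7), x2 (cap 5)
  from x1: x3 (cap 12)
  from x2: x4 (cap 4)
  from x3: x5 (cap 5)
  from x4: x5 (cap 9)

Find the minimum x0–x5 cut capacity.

Augment x0→x1→x3→x5: bottleneck 5, flow now 5.
Augment x0→x2→x4→x5: bottleneck 4, flow now 9.
No augmenting path remains; maximum flow = 9.
By max-flow min-cut, the minimum cut capacity equals the max flow.
In the residual graph, reachable from x0: {x0, x1, x2, x3}.
Min-cut edges: x2→x4 (4), x3→x5 (5); capacity 4 + 5 = 9.

9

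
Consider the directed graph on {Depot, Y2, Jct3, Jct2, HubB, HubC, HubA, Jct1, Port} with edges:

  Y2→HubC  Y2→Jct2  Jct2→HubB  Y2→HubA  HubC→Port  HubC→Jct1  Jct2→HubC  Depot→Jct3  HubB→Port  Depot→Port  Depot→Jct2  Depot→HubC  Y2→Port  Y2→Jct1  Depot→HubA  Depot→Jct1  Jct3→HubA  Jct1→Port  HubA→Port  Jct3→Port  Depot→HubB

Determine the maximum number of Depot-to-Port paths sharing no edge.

Assign every edge capacity 1; by Menger, the answer equals the max flow.
Path Depot→Port (+1); total 1.
Path Depot→Jct3→Port (+1); total 2.
Path Depot→HubB→Port (+1); total 3.
Path Depot→HubC→Port (+1); total 4.
Path Depot→HubA→Port (+1); total 5.
Path Depot→Jct1→Port (+1); total 6.
No residual Depot→Port path; max flow = 6.
Certifying cut of size 6: {Depot→HubA, Depot→Jct3, Depot→Port, HubB→Port, HubC→Port, Jct1→Port}.

6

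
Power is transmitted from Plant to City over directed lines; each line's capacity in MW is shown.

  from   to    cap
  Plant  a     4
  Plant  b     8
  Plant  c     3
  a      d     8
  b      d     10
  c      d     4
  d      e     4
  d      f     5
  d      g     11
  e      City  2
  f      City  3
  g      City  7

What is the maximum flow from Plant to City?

12

Augment Plant→a→d→e→City: bottleneck 2, flow now 2.
Augment Plant→a→d→f→City: bottleneck 2, flow now 4.
Augment Plant→b→d→f→City: bottleneck 1, flow now 5.
Augment Plant→b→d→g→City: bottleneck 7, flow now 12.
No augmenting path remains; maximum flow = 12.
In the residual graph, reachable from Plant: {Plant, a, b, c, d, e, f, g}.
Min-cut edges: e→City (2), f→City (3), g→City (7); capacity 2 + 3 + 7 = 12.
This cut is saturated, so no flow can exceed 12.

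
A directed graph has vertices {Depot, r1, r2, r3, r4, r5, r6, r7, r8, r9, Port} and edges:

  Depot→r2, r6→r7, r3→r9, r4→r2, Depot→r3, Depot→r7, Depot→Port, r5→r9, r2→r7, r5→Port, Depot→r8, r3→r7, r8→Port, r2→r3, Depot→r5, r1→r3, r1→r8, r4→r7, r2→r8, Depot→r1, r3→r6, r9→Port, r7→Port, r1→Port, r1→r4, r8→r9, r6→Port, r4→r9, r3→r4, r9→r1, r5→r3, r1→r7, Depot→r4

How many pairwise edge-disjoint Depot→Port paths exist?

7

Assign every edge capacity 1; by Menger, the answer equals the max flow.
Path Depot→Port (+1); total 1.
Path Depot→r1→Port (+1); total 2.
Path Depot→r5→Port (+1); total 3.
Path Depot→r7→Port (+1); total 4.
Path Depot→r8→Port (+1); total 5.
Path Depot→r3→r6→Port (+1); total 6.
Path Depot→r4→r9→Port (+1); total 7.
No residual Depot→Port path; max flow = 7.
Certifying cut of size 7: {Depot→Port, Depot→r5, r1→Port, r3→r6, r7→Port, r8→Port, r9→Port}.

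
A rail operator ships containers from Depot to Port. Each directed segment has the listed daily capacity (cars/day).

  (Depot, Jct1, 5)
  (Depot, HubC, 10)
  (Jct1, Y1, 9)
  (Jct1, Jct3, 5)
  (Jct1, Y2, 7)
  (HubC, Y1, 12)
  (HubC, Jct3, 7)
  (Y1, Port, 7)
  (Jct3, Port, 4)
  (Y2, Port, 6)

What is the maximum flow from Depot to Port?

15

Augment Depot→Jct1→Y1→Port: bottleneck 5, flow now 5.
Augment Depot→HubC→Y1→Port: bottleneck 2, flow now 7.
Augment Depot→HubC→Jct3→Port: bottleneck 4, flow now 11.
Augment Depot→HubC→Y1→Jct1→Y2→Port: bottleneck 4, flow now 15. (uses reverse residual edge)
No augmenting path remains; maximum flow = 15.
In the residual graph, reachable from Depot: {Depot}.
Min-cut edges: Depot→Jct1 (5), Depot→HubC (10); capacity 5 + 10 = 15.
This cut is saturated, so no flow can exceed 15.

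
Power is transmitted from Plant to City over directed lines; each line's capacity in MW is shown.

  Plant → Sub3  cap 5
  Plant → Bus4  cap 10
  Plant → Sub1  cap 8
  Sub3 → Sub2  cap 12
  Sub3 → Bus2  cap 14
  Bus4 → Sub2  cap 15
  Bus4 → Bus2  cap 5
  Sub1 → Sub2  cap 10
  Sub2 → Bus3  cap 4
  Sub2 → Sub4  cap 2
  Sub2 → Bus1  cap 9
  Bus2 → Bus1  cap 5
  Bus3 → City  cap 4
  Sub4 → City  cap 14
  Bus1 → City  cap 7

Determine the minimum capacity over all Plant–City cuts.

Augment Plant→Sub3→Sub2→Bus3→City: bottleneck 4, flow now 4.
Augment Plant→Sub3→Sub2→Sub4→City: bottleneck 1, flow now 5.
Augment Plant→Bus4→Sub2→Sub4→City: bottleneck 1, flow now 6.
Augment Plant→Bus4→Sub2→Bus1→City: bottleneck 7, flow now 13.
No augmenting path remains; maximum flow = 13.
By max-flow min-cut, the minimum cut capacity equals the max flow.
In the residual graph, reachable from Plant: {Plant, Sub3, Bus4, Sub1, Sub2, Bus2, Bus1}.
Min-cut edges: Sub2→Bus3 (4), Sub2→Sub4 (2), Bus1→City (7); capacity 4 + 2 + 7 = 13.

13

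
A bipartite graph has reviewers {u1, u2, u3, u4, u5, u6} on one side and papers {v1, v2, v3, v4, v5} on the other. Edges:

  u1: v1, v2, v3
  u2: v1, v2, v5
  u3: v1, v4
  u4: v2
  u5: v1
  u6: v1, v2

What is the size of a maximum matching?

5

Unit-capacity flow: source→left, listed edges, right→sink; max matching = max flow.
Augmenting path u1→v1 (+1); matched 1.
Augmenting path u2→v2 (+1); matched 2.
Augmenting path u3→v4 (+1); matched 3.
Augmenting path u4→v2→u2→v5 (+1); matched 4.
Augmenting path u5→v1→u1→v3 (+1); matched 5.
No augmenting path remains; maximum matching = 5.
König certificate: {u1, u2, u3, v1, v2} is a vertex cover of size 5 (every listed pair touches it), so no matching can be larger.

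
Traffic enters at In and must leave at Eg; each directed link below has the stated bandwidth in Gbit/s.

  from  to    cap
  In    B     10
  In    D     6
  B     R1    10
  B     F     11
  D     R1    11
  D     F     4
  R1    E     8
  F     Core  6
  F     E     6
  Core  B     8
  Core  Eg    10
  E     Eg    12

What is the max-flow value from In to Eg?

Augment In→B→R1→E→Eg: bottleneck 8, flow now 8.
Augment In→B→F→Core→Eg: bottleneck 2, flow now 10.
Augment In→D→F→Core→Eg: bottleneck 4, flow now 14.
Augment In→D→R1→B→F→E→Eg: bottleneck 2, flow now 16. (uses reverse residual edge)
No augmenting path remains; maximum flow = 16.
In the residual graph, reachable from In: {In}.
Min-cut edges: In→B (10), In→D (6); capacity 10 + 6 = 16.
This cut is saturated, so no flow can exceed 16.

16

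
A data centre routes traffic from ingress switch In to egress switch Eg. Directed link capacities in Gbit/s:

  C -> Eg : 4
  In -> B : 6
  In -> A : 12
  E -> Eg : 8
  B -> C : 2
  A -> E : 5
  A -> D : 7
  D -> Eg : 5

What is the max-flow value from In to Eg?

12

Augment In→A→D→Eg: bottleneck 5, flow now 5.
Augment In→A→E→Eg: bottleneck 5, flow now 10.
Augment In→B→C→Eg: bottleneck 2, flow now 12.
No augmenting path remains; maximum flow = 12.
In the residual graph, reachable from In: {In, A, B, D}.
Min-cut edges: A→E (5), B→C (2), D→Eg (5); capacity 5 + 2 + 5 = 12.
This cut is saturated, so no flow can exceed 12.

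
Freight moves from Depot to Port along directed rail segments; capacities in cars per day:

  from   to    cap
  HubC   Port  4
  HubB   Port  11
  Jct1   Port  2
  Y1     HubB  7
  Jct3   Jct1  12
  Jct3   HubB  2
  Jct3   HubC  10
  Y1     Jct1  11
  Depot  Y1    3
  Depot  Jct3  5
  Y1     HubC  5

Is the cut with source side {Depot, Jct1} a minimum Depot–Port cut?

Given cut capacity: 5 + 3 + 2 = 10.
Augment Depot→Jct3→Jct1→Port: bottleneck 2, flow now 2.
Augment Depot→Jct3→HubB→Port: bottleneck 2, flow now 4.
Augment Depot→Jct3→HubC→Port: bottleneck 1, flow now 5.
Augment Depot→Y1→HubB→Port: bottleneck 3, flow now 8.
No augmenting path remains; maximum flow = 8.
In the residual graph, reachable from Depot: {Depot}.
Min-cut edges: Depot→Jct3 (5), Depot→Y1 (3); capacity 5 + 3 = 8.
Cut capacity 10 exceeds the max flow 8, so it is not minimum.

No — its capacity is 10, but the minimum cut has capacity 8.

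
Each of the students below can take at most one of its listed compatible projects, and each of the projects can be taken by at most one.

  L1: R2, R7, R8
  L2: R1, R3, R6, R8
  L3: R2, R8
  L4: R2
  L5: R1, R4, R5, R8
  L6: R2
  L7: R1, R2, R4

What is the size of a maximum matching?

6

Unit-capacity flow: source→left, listed edges, right→sink; max matching = max flow.
Augmenting path L1→R2 (+1); matched 1.
Augmenting path L2→R1 (+1); matched 2.
Augmenting path L3→R8 (+1); matched 3.
Augmenting path L5→R4 (+1); matched 4.
Augmenting path L4→R2→L1→R7 (+1); matched 5.
Augmenting path L7→R1→L2→R3 (+1); matched 6.
No augmenting path remains; maximum matching = 6.
König certificate: {L1, L2, L3, L5, L7, R2} is a vertex cover of size 6 (every listed pair touches it), so no matching can be larger.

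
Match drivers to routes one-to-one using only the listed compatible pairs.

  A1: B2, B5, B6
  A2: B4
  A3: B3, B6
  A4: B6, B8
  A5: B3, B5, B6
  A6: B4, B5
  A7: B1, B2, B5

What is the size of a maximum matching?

Unit-capacity flow: source→left, listed edges, right→sink; max matching = max flow.
Augmenting path A1→B2 (+1); matched 1.
Augmenting path A2→B4 (+1); matched 2.
Augmenting path A3→B3 (+1); matched 3.
Augmenting path A4→B6 (+1); matched 4.
Augmenting path A5→B5 (+1); matched 5.
Augmenting path A7→B1 (+1); matched 6.
Augmenting path A6→B5→A5→B6→A4→B8 (+1); matched 7.
No augmenting path remains; maximum matching = 7.
König certificate: {A1, A2, A3, A4, A5, A6, A7} is a vertex cover of size 7 (every listed pair touches it), so no matching can be larger.

7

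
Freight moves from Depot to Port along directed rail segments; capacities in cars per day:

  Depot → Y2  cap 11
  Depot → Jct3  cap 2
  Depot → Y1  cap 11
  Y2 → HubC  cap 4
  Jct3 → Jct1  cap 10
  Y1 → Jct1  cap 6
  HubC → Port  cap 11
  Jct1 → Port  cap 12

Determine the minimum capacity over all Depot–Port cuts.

12

Augment Depot→Y2→HubC→Port: bottleneck 4, flow now 4.
Augment Depot→Jct3→Jct1→Port: bottleneck 2, flow now 6.
Augment Depot→Y1→Jct1→Port: bottleneck 6, flow now 12.
No augmenting path remains; maximum flow = 12.
By max-flow min-cut, the minimum cut capacity equals the max flow.
In the residual graph, reachable from Depot: {Depot, Y2, Y1}.
Min-cut edges: Depot→Jct3 (2), Y2→HubC (4), Y1→Jct1 (6); capacity 2 + 4 + 6 = 12.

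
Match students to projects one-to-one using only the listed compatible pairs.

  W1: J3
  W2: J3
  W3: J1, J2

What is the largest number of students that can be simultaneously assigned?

2

Unit-capacity flow: source→left, listed edges, right→sink; max matching = max flow.
Augmenting path W1→J3 (+1); matched 1.
Augmenting path W3→J1 (+1); matched 2.
No augmenting path remains; maximum matching = 2.
König certificate: {W3, J3} is a vertex cover of size 2 (every listed pair touches it), so no matching can be larger.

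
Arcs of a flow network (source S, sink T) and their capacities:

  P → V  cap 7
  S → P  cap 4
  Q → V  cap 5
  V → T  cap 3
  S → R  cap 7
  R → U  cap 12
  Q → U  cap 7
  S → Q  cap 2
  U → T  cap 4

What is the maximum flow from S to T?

7

Augment S→P→V→T: bottleneck 3, flow now 3.
Augment S→Q→U→T: bottleneck 2, flow now 5.
Augment S→R→U→T: bottleneck 2, flow now 7.
No augmenting path remains; maximum flow = 7.
In the residual graph, reachable from S: {S, P, Q, R, U, V}.
Min-cut edges: U→T (4), V→T (3); capacity 4 + 3 = 7.
This cut is saturated, so no flow can exceed 7.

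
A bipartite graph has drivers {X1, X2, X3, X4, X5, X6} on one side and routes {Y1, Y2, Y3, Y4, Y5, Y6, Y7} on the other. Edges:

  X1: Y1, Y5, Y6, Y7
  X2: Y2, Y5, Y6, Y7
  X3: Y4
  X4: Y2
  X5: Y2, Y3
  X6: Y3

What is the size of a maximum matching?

Unit-capacity flow: source→left, listed edges, right→sink; max matching = max flow.
Augmenting path X1→Y1 (+1); matched 1.
Augmenting path X2→Y2 (+1); matched 2.
Augmenting path X3→Y4 (+1); matched 3.
Augmenting path X5→Y3 (+1); matched 4.
Augmenting path X4→Y2→X2→Y5 (+1); matched 5.
No augmenting path remains; maximum matching = 5.
König certificate: {X1, X2, X3, Y2, Y3} is a vertex cover of size 5 (every listed pair touches it), so no matching can be larger.

5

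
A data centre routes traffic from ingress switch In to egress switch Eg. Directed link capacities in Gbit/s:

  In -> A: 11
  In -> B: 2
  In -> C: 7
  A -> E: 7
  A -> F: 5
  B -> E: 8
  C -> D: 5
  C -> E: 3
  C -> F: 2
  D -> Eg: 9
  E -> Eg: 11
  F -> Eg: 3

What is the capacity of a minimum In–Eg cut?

Augment In→A→E→Eg: bottleneck 7, flow now 7.
Augment In→A→F→Eg: bottleneck 3, flow now 10.
Augment In→B→E→Eg: bottleneck 2, flow now 12.
Augment In→C→D→Eg: bottleneck 5, flow now 17.
Augment In→C→E→Eg: bottleneck 2, flow now 19.
No augmenting path remains; maximum flow = 19.
By max-flow min-cut, the minimum cut capacity equals the max flow.
In the residual graph, reachable from In: {In, A, F}.
Min-cut edges: In→B (2), In→C (7), A→E (7), F→Eg (3); capacity 2 + 7 + 7 + 3 = 19.

19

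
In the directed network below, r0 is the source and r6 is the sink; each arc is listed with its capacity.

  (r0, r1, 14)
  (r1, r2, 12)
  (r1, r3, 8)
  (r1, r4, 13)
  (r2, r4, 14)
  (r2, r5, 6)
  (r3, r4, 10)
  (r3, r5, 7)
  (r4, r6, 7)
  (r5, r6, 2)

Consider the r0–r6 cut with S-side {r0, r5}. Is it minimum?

Given cut capacity: 14 + 2 = 16.
Augment r0→r1→r4→r6: bottleneck 7, flow now 7.
Augment r0→r1→r2→r5→r6: bottleneck 2, flow now 9.
No augmenting path remains; maximum flow = 9.
In the residual graph, reachable from r0: {r0, r1, r2, r3, r4, r5}.
Min-cut edges: r4→r6 (7), r5→r6 (2); capacity 7 + 2 = 9.
Cut capacity 16 exceeds the max flow 9, so it is not minimum.

No — its capacity is 16, but the minimum cut has capacity 9.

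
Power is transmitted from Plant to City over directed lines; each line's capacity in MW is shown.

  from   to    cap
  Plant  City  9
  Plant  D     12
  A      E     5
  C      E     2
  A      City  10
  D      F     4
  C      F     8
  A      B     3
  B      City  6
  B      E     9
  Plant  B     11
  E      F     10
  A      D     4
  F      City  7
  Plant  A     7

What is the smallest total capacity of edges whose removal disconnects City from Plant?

Augment Plant→City: bottleneck 9, flow now 9.
Augment Plant→A→City: bottleneck 7, flow now 16.
Augment Plant→B→City: bottleneck 6, flow now 22.
Augment Plant→D→F→City: bottleneck 4, flow now 26.
Augment Plant→B→E→F→City: bottleneck 3, flow now 29.
No augmenting path remains; maximum flow = 29.
By max-flow min-cut, the minimum cut capacity equals the max flow.
In the residual graph, reachable from Plant: {Plant, B, D, E, F}.
Min-cut edges: Plant→A (7), Plant→City (9), B→City (6), F→City (7); capacity 7 + 9 + 6 + 7 = 29.

29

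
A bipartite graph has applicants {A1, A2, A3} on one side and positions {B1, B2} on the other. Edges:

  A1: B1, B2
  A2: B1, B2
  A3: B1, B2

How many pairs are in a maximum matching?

2

Unit-capacity flow: source→left, listed edges, right→sink; max matching = max flow.
Augmenting path A1→B1 (+1); matched 1.
Augmenting path A2→B2 (+1); matched 2.
No augmenting path remains; maximum matching = 2.
König certificate: {B1, B2} is a vertex cover of size 2 (every listed pair touches it), so no matching can be larger.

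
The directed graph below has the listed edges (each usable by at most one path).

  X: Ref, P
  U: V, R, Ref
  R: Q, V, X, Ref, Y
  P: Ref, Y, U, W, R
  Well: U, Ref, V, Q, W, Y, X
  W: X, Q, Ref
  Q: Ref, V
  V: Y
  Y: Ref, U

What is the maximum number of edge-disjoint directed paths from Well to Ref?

Assign every edge capacity 1; by Menger, the answer equals the max flow.
Path Well→Ref (+1); total 1.
Path Well→Q→Ref (+1); total 2.
Path Well→U→Ref (+1); total 3.
Path Well→W→Ref (+1); total 4.
Path Well→X→Ref (+1); total 5.
Path Well→Y→Ref (+1); total 6.
Path Well→V→Y→U→R→Ref (+1); total 7.
No residual Well→Ref path; max flow = 7.
Certifying cut of size 7: {Well→Q, Well→Ref, Well→U, Well→V, Well→W, Well→X, Well→Y}.

7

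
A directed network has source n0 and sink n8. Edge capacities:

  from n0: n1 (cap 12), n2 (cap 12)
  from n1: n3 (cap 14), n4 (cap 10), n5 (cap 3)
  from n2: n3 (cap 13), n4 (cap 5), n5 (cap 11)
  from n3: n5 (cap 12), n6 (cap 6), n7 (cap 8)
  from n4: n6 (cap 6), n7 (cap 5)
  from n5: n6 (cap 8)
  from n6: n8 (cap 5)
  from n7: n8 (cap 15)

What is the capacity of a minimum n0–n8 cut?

Augment n0→n1→n3→n6→n8: bottleneck 5, flow now 5.
Augment n0→n1→n3→n7→n8: bottleneck 7, flow now 12.
Augment n0→n2→n3→n7→n8: bottleneck 1, flow now 13.
Augment n0→n2→n4→n7→n8: bottleneck 5, flow now 18.
No augmenting path remains; maximum flow = 18.
By max-flow min-cut, the minimum cut capacity equals the max flow.
In the residual graph, reachable from n0: {n0, n1, n2, n3, n4, n5, n6}.
Min-cut edges: n3→n7 (8), n4→n7 (5), n6→n8 (5); capacity 8 + 5 + 5 = 18.

18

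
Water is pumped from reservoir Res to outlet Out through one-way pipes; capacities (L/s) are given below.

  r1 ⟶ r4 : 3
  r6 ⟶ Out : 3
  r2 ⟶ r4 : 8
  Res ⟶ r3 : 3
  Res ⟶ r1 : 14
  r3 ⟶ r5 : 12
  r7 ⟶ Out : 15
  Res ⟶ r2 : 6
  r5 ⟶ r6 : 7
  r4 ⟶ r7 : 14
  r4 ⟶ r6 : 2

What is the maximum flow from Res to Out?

Augment Res→r1→r4→r6→Out: bottleneck 2, flow now 2.
Augment Res→r1→r4→r7→Out: bottleneck 1, flow now 3.
Augment Res→r2→r4→r7→Out: bottleneck 6, flow now 9.
Augment Res→r3→r5→r6→Out: bottleneck 1, flow now 10.
Augment Res→r3→r5→r6→r4→r7→Out: bottleneck 2, flow now 12. (uses reverse residual edge)
No augmenting path remains; maximum flow = 12.
In the residual graph, reachable from Res: {Res, r1}.
Min-cut edges: Res→r2 (6), Res→r3 (3), r1→r4 (3); capacity 6 + 3 + 3 = 12.
This cut is saturated, so no flow can exceed 12.

12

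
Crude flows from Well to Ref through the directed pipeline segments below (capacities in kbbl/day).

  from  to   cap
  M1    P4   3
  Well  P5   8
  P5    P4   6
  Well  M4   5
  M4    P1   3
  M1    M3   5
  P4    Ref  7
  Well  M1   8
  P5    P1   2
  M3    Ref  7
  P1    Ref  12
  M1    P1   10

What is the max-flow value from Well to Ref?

Augment Well→M1→P1→Ref: bottleneck 8, flow now 8.
Augment Well→M4→P1→Ref: bottleneck 3, flow now 11.
Augment Well→P5→P1→Ref: bottleneck 1, flow now 12.
Augment Well→P5→P4→Ref: bottleneck 6, flow now 18.
Augment Well→P5→P1→M1→P4→Ref: bottleneck 1, flow now 19. (uses reverse residual edge)
No augmenting path remains; maximum flow = 19.
In the residual graph, reachable from Well: {Well, M4}.
Min-cut edges: Well→M1 (8), Well→P5 (8), M4→P1 (3); capacity 8 + 8 + 3 = 19.
This cut is saturated, so no flow can exceed 19.

19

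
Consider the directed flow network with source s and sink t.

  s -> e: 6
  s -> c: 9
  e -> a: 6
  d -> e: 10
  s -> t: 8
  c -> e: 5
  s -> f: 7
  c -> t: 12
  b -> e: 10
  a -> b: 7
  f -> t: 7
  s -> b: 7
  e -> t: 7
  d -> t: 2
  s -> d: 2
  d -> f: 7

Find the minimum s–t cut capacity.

Augment s→t: bottleneck 8, flow now 8.
Augment s→c→t: bottleneck 9, flow now 17.
Augment s→d→t: bottleneck 2, flow now 19.
Augment s→e→t: bottleneck 6, flow now 25.
Augment s→f→t: bottleneck 7, flow now 32.
Augment s→b→e→t: bottleneck 1, flow now 33.
No augmenting path remains; maximum flow = 33.
By max-flow min-cut, the minimum cut capacity equals the max flow.
In the residual graph, reachable from s: {s, a, b, e}.
Min-cut edges: s→c (9), s→d (2), s→f (7), s→t (8), e→t (7); capacity 9 + 2 + 7 + 8 + 7 = 33.

33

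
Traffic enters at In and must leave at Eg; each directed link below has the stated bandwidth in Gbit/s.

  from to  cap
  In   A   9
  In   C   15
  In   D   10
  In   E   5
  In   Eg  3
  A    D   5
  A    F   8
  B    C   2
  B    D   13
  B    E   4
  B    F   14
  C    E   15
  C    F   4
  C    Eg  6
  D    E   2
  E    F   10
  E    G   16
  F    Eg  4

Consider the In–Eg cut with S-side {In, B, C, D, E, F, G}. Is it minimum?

No — its capacity is 22, but the minimum cut has capacity 13.

Given cut capacity: 9 + 3 + 6 + 4 = 22.
Augment In→Eg: bottleneck 3, flow now 3.
Augment In→C→Eg: bottleneck 6, flow now 9.
Augment In→A→F→Eg: bottleneck 4, flow now 13.
No augmenting path remains; maximum flow = 13.
In the residual graph, reachable from In: {In, A, C, D, E, F, G}.
Min-cut edges: In→Eg (3), C→Eg (6), F→Eg (4); capacity 3 + 6 + 4 = 13.
Cut capacity 22 exceeds the max flow 13, so it is not minimum.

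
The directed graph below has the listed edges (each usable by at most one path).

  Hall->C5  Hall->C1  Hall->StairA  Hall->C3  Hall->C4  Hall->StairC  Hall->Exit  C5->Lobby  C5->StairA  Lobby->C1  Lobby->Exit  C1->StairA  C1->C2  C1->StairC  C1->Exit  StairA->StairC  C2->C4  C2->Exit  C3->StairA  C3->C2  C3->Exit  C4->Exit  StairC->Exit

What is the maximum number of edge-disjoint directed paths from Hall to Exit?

6

Assign every edge capacity 1; by Menger, the answer equals the max flow.
Path Hall→Exit (+1); total 1.
Path Hall→C1→Exit (+1); total 2.
Path Hall→C3→Exit (+1); total 3.
Path Hall→C4→Exit (+1); total 4.
Path Hall→StairC→Exit (+1); total 5.
Path Hall→C5→Lobby→Exit (+1); total 6.
No residual Hall→Exit path; max flow = 6.
Certifying cut of size 6: {Hall→C1, Hall→C3, Hall→C4, Hall→C5, Hall→Exit, StairC→Exit}.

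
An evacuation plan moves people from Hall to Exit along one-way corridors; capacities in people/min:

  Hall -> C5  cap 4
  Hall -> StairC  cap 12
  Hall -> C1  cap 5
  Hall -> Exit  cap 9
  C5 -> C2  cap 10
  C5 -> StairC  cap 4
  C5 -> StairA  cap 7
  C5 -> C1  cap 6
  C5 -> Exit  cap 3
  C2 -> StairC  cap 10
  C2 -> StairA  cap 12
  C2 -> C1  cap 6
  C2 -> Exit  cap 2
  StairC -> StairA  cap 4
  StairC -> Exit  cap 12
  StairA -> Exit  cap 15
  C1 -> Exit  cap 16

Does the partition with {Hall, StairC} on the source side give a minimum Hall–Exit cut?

Given cut capacity: 4 + 5 + 9 + 4 + 12 = 34.
Augment Hall→Exit: bottleneck 9, flow now 9.
Augment Hall→C5→Exit: bottleneck 3, flow now 12.
Augment Hall→StairC→Exit: bottleneck 12, flow now 24.
Augment Hall→C1→Exit: bottleneck 5, flow now 29.
Augment Hall→C5→C2→Exit: bottleneck 1, flow now 30.
No augmenting path remains; maximum flow = 30.
In the residual graph, reachable from Hall: {Hall}.
Min-cut edges: Hall→C5 (4), Hall→StairC (12), Hall→C1 (5), Hall→Exit (9); capacity 4 + 12 + 5 + 9 = 30.
Cut capacity 34 exceeds the max flow 30, so it is not minimum.

No — its capacity is 34, but the minimum cut has capacity 30.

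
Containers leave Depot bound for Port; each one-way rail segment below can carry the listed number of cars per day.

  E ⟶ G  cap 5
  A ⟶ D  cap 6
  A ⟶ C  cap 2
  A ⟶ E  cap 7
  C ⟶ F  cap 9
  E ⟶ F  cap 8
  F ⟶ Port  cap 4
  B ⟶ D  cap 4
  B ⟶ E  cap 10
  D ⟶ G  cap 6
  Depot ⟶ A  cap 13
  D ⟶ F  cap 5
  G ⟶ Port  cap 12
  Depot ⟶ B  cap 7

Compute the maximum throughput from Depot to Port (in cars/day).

Augment Depot→A→C→F→Port: bottleneck 2, flow now 2.
Augment Depot→A→D→F→Port: bottleneck 2, flow now 4.
Augment Depot→A→D→G→Port: bottleneck 4, flow now 8.
Augment Depot→A→E→G→Port: bottleneck 5, flow now 13.
Augment Depot→B→D→G→Port: bottleneck 2, flow now 15.
No augmenting path remains; maximum flow = 15.
In the residual graph, reachable from Depot: {Depot, A, B, C, D, E, F}.
Min-cut edges: D→G (6), E→G (5), F→Port (4); capacity 6 + 5 + 4 = 15.
This cut is saturated, so no flow can exceed 15.

15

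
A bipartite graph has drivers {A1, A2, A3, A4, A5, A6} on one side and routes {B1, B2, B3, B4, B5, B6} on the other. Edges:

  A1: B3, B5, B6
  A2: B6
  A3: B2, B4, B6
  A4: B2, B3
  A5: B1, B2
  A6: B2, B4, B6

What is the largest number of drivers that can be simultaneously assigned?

Unit-capacity flow: source→left, listed edges, right→sink; max matching = max flow.
Augmenting path A1→B3 (+1); matched 1.
Augmenting path A2→B6 (+1); matched 2.
Augmenting path A3→B2 (+1); matched 3.
Augmenting path A5→B1 (+1); matched 4.
Augmenting path A6→B4 (+1); matched 5.
Augmenting path A4→B3→A1→B5 (+1); matched 6.
No augmenting path remains; maximum matching = 6.
König certificate: {A1, A2, A3, A4, A5, A6} is a vertex cover of size 6 (every listed pair touches it), so no matching can be larger.

6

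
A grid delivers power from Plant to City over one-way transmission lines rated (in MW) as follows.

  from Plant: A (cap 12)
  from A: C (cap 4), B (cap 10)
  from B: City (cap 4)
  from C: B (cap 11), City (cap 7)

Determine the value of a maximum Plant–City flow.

8

Augment Plant→A→B→City: bottleneck 4, flow now 4.
Augment Plant→A→C→City: bottleneck 4, flow now 8.
No augmenting path remains; maximum flow = 8.
In the residual graph, reachable from Plant: {Plant, A, B}.
Min-cut edges: A→C (4), B→City (4); capacity 4 + 4 = 8.
This cut is saturated, so no flow can exceed 8.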